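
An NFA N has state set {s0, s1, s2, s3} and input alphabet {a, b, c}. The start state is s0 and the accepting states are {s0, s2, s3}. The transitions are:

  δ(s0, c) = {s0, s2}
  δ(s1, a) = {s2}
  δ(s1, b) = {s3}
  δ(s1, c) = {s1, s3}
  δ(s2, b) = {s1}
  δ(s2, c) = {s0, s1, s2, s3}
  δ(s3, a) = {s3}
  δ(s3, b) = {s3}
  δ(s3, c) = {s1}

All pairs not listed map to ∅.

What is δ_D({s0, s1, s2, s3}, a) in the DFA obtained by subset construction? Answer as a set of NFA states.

δ(s0,a) = ∅; δ(s1,a) = {s2}; δ(s2,a) = ∅; δ(s3,a) = {s3}.
Union: {s2, s3}.

{s2, s3}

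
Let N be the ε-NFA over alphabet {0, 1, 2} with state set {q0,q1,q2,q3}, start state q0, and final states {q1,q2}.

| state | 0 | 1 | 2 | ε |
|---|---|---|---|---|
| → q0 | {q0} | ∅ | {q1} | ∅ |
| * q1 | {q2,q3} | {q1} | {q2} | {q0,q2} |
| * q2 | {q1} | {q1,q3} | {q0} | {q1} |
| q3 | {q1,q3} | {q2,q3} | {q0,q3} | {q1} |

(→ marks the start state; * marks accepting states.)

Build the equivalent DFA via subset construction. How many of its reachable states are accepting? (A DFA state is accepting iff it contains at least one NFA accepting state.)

2

Start state of the DFA: {q0} (ε-closure of the NFA start).
{q0} --0--> {q0}  [seen]
{q0} --1--> ∅  [new]
{q0} --2--> {q0,q1,q2}  [new]
∅ --0--> ∅  [seen]
∅ --1--> ∅  [seen]
∅ --2--> ∅  [seen]
{q0,q1,q2} --0--> {q0,q1,q2,q3}  [new]
{q0,q1,q2} --1--> {q0,q1,q2,q3}  [seen]
{q0,q1,q2} --2--> {q0,q1,q2}  [seen]
{q0,q1,q2,q3} --0--> {q0,q1,q2,q3}  [seen]
{q0,q1,q2,q3} --1--> {q0,q1,q2,q3}  [seen]
{q0,q1,q2,q3} --2--> {q0,q1,q2,q3}  [seen]
Reachable DFA states: {q0}, ∅, {q0,q1,q2}, {q0,q1,q2,q3}.
Accepting DFA states (contain an NFA accepting state): {q0,q1,q2}, {q0,q1,q2,q3}.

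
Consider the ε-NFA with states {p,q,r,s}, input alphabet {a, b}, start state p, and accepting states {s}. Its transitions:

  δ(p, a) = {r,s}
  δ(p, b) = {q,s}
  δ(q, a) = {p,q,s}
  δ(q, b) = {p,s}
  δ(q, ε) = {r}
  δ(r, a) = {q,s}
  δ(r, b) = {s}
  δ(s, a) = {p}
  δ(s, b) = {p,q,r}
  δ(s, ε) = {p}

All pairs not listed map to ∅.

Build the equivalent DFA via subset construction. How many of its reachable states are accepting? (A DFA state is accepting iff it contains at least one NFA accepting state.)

2

Start state of the DFA: {p} (ε-closure of the NFA start).
{p} --a--> {p,r,s}  [new]
{p} --b--> {p,q,r,s}  [new]
{p,r,s} --a--> {p,q,r,s}  [seen]
{p,r,s} --b--> {p,q,r,s}  [seen]
{p,q,r,s} --a--> {p,q,r,s}  [seen]
{p,q,r,s} --b--> {p,q,r,s}  [seen]
Reachable DFA states: {p}, {p,r,s}, {p,q,r,s}.
Accepting DFA states (contain an NFA accepting state): {p,r,s}, {p,q,r,s}.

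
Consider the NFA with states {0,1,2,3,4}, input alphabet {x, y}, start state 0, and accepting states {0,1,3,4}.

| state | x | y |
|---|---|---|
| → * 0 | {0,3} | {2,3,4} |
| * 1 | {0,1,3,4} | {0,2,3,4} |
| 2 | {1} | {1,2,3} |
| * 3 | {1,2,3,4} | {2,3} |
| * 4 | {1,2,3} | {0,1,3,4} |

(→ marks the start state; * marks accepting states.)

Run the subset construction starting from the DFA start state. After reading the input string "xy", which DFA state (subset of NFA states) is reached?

{2,3,4}

Start: {0}.
δ(0,x) = {0,3}.
Union: {0,3}.
After x: {0,3}.
δ(0,y) = {2,3,4}; δ(3,y) = {2,3}.
Union: {2,3,4}.
After y: {2,3,4}.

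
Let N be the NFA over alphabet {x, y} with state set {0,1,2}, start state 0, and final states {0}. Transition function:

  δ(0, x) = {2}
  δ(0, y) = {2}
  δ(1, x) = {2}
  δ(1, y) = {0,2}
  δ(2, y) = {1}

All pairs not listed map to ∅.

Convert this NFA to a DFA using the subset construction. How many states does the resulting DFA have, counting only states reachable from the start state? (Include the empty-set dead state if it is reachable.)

Start state of the DFA: {0}.
{0} --x--> {2}  [new]
{0} --y--> {2}  [seen]
{2} --x--> ∅  [new]
{2} --y--> {1}  [new]
∅ --x--> ∅  [seen]
∅ --y--> ∅  [seen]
{1} --x--> {2}  [seen]
{1} --y--> {0,2}  [new]
{0,2} --x--> {2}  [seen]
{0,2} --y--> {1,2}  [new]
{1,2} --x--> {2}  [seen]
{1,2} --y--> {0,1,2}  [new]
{0,1,2} --x--> {2}  [seen]
{0,1,2} --y--> {0,1,2}  [seen]
Reachable DFA states: {0}, {2}, ∅, {1}, {0,2}, {1,2}, {0,1,2}.

7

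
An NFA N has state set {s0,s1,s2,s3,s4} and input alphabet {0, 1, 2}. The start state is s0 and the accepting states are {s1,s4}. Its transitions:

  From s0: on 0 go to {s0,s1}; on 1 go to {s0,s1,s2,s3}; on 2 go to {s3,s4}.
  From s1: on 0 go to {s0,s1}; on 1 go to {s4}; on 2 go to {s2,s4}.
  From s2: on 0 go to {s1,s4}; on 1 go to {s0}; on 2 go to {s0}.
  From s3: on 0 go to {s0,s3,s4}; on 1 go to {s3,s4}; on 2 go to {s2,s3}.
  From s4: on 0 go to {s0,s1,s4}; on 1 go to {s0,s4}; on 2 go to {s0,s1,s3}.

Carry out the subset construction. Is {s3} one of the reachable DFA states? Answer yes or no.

Start state of the DFA: {s0}.
{s0} --0--> {s0,s1}  [new]
{s0} --1--> {s0,s1,s2,s3}  [new]
{s0} --2--> {s3,s4}  [new]
{s0,s1} --0--> {s0,s1}  [seen]
{s0,s1} --1--> {s0,s1,s2,s3,s4}  [new]
{s0,s1} --2--> {s2,s3,s4}  [new]
{s0,s1,s2,s3} --0--> {s0,s1,s3,s4}  [new]
{s0,s1,s2,s3} --1--> {s0,s1,s2,s3,s4}  [seen]
{s0,s1,s2,s3} --2--> {s0,s2,s3,s4}  [new]
{s3,s4} --0--> {s0,s1,s3,s4}  [seen]
{s3,s4} --1--> {s0,s3,s4}  [new]
{s3,s4} --2--> {s0,s1,s2,s3}  [seen]
{s0,s1,s2,s3,s4} --0--> {s0,s1,s3,s4}  [seen]
{s0,s1,s2,s3,s4} --1--> {s0,s1,s2,s3,s4}  [seen]
{s0,s1,s2,s3,s4} --2--> {s0,s1,s2,s3,s4}  [seen]
{s2,s3,s4} --0--> {s0,s1,s3,s4}  [seen]
{s2,s3,s4} --1--> {s0,s3,s4}  [seen]
{s2,s3,s4} --2--> {s0,s1,s2,s3}  [seen]
{s0,s1,s3,s4} --0--> {s0,s1,s3,s4}  [seen]
{s0,s1,s3,s4} --1--> {s0,s1,s2,s3,s4}  [seen]
{s0,s1,s3,s4} --2--> {s0,s1,s2,s3,s4}  [seen]
{s0,s2,s3,s4} --0--> {s0,s1,s3,s4}  [seen]
{s0,s2,s3,s4} --1--> {s0,s1,s2,s3,s4}  [seen]
{s0,s2,s3,s4} --2--> {s0,s1,s2,s3,s4}  [seen]
{s0,s3,s4} --0--> {s0,s1,s3,s4}  [seen]
{s0,s3,s4} --1--> {s0,s1,s2,s3,s4}  [seen]
{s0,s3,s4} --2--> {s0,s1,s2,s3,s4}  [seen]
Reachable DFA states: {s0}, {s0,s1}, {s0,s1,s2,s3}, {s3,s4}, {s0,s1,s2,s3,s4}, {s2,s3,s4}, {s0,s1,s3,s4}, {s0,s2,s3,s4}, {s0,s3,s4}.
{s3} is not among them.

no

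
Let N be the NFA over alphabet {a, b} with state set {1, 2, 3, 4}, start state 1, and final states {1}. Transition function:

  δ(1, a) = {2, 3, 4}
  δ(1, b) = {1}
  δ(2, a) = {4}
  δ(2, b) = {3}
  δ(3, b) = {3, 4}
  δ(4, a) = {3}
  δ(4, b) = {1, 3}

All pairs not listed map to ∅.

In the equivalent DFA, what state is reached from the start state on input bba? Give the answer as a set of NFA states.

Start: {1}.
δ(1,b) = {1}.
Union: {1}.
After b: {1}.
δ(1,b) = {1}.
Union: {1}.
After b: {1}.
δ(1,a) = {2, 3, 4}.
Union: {2, 3, 4}.
After a: {2, 3, 4}.

{2, 3, 4}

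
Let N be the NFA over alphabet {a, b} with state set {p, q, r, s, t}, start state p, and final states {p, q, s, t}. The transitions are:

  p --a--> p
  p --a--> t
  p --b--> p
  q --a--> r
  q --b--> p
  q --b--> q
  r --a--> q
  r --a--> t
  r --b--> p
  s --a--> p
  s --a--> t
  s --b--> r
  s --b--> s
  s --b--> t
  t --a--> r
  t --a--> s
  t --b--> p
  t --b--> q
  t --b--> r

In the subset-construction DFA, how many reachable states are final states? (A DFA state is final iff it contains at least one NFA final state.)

Start state of the DFA: {p}.
{p} --a--> {p, t}  [new]
{p} --b--> {p}  [seen]
{p, t} --a--> {p, r, s, t}  [new]
{p, t} --b--> {p, q, r}  [new]
{p, r, s, t} --a--> {p, q, r, s, t}  [new]
{p, r, s, t} --b--> {p, q, r, s, t}  [seen]
{p, q, r} --a--> {p, q, r, t}  [new]
{p, q, r} --b--> {p, q}  [new]
{p, q, r, s, t} --a--> {p, q, r, s, t}  [seen]
{p, q, r, s, t} --b--> {p, q, r, s, t}  [seen]
{p, q, r, t} --a--> {p, q, r, s, t}  [seen]
{p, q, r, t} --b--> {p, q, r}  [seen]
{p, q} --a--> {p, r, t}  [new]
{p, q} --b--> {p, q}  [seen]
{p, r, t} --a--> {p, q, r, s, t}  [seen]
{p, r, t} --b--> {p, q, r}  [seen]
Reachable DFA states: {p}, {p, t}, {p, r, s, t}, {p, q, r}, {p, q, r, s, t}, {p, q, r, t}, {p, q}, {p, r, t}.
Accepting DFA states (contain an NFA accepting state): {p}, {p, t}, {p, r, s, t}, {p, q, r}, {p, q, r, s, t}, {p, q, r, t}, {p, q}, {p, r, t}.

8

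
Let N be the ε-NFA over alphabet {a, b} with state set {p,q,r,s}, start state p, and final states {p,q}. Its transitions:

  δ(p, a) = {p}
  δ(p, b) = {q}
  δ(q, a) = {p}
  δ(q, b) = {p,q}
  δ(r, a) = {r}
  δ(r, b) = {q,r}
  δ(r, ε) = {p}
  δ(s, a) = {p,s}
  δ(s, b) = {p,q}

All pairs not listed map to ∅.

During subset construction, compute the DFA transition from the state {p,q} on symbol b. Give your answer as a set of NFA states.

{p,q}

δ(p,b) = {q}; δ(q,b) = {p,q}.
Union: {p,q}.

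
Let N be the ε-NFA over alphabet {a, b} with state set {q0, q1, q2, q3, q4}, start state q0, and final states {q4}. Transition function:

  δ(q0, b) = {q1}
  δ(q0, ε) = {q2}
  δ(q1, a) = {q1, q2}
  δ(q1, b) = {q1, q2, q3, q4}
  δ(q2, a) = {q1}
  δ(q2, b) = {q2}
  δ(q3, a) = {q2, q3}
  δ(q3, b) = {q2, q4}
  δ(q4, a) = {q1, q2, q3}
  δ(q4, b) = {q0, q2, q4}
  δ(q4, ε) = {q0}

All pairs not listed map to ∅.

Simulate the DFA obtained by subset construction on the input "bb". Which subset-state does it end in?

Start: {q0, q2}.
δ(q0,b) = {q1}; δ(q2,b) = {q2}.
Union: {q1, q2}.
After b: {q1, q2}.
δ(q1,b) = {q1, q2, q3, q4}; δ(q2,b) = {q2}.
Union: {q1, q2, q3, q4}.
ε-closure gives {q0, q1, q2, q3, q4}.
After b: {q0, q1, q2, q3, q4}.

{q0, q1, q2, q3, q4}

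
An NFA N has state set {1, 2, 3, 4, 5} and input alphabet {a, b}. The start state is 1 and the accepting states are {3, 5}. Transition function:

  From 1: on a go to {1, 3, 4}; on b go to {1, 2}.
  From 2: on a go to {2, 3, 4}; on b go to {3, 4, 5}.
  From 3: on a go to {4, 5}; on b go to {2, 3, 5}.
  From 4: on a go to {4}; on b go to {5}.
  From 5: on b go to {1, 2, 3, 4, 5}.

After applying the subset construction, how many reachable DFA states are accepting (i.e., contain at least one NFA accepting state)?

Start state of the DFA: {1}.
{1} --a--> {1, 3, 4}  [new]
{1} --b--> {1, 2}  [new]
{1, 3, 4} --a--> {1, 3, 4, 5}  [new]
{1, 3, 4} --b--> {1, 2, 3, 5}  [new]
{1, 2} --a--> {1, 2, 3, 4}  [new]
{1, 2} --b--> {1, 2, 3, 4, 5}  [new]
{1, 3, 4, 5} --a--> {1, 3, 4, 5}  [seen]
{1, 3, 4, 5} --b--> {1, 2, 3, 4, 5}  [seen]
{1, 2, 3, 5} --a--> {1, 2, 3, 4, 5}  [seen]
{1, 2, 3, 5} --b--> {1, 2, 3, 4, 5}  [seen]
{1, 2, 3, 4} --a--> {1, 2, 3, 4, 5}  [seen]
{1, 2, 3, 4} --b--> {1, 2, 3, 4, 5}  [seen]
{1, 2, 3, 4, 5} --a--> {1, 2, 3, 4, 5}  [seen]
{1, 2, 3, 4, 5} --b--> {1, 2, 3, 4, 5}  [seen]
Reachable DFA states: {1}, {1, 3, 4}, {1, 2}, {1, 3, 4, 5}, {1, 2, 3, 5}, {1, 2, 3, 4}, {1, 2, 3, 4, 5}.
Accepting DFA states (contain an NFA accepting state): {1, 3, 4}, {1, 3, 4, 5}, {1, 2, 3, 5}, {1, 2, 3, 4}, {1, 2, 3, 4, 5}.

5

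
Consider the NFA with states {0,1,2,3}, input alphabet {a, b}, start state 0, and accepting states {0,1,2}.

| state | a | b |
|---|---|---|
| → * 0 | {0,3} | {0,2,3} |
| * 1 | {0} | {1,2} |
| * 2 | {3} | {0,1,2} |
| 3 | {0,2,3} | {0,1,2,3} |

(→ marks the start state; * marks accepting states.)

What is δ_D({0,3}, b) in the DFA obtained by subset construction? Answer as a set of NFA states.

{0,1,2,3}

δ(0,b) = {0,2,3}; δ(3,b) = {0,1,2,3}.
Union: {0,1,2,3}.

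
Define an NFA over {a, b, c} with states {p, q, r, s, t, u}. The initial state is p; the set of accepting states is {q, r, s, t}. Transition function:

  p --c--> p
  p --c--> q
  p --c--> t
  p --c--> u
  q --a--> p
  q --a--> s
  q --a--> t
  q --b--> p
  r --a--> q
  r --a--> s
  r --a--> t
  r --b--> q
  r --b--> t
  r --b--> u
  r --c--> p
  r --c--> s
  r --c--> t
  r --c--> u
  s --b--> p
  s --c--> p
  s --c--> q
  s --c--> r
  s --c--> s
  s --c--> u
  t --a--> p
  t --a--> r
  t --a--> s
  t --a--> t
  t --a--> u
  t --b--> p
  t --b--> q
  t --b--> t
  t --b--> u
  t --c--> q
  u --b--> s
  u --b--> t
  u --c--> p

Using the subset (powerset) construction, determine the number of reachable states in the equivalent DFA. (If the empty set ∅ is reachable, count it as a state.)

Start state of the DFA: {p}.
{p} --a--> ∅  [new]
{p} --b--> ∅  [seen]
{p} --c--> {p, q, t, u}  [new]
∅ --a--> ∅  [seen]
∅ --b--> ∅  [seen]
∅ --c--> ∅  [seen]
{p, q, t, u} --a--> {p, r, s, t, u}  [new]
{p, q, t, u} --b--> {p, q, s, t, u}  [new]
{p, q, t, u} --c--> {p, q, t, u}  [seen]
{p, r, s, t, u} --a--> {p, q, r, s, t, u}  [new]
{p, r, s, t, u} --b--> {p, q, s, t, u}  [seen]
{p, r, s, t, u} --c--> {p, q, r, s, t, u}  [seen]
{p, q, s, t, u} --a--> {p, r, s, t, u}  [seen]
{p, q, s, t, u} --b--> {p, q, s, t, u}  [seen]
{p, q, s, t, u} --c--> {p, q, r, s, t, u}  [seen]
{p, q, r, s, t, u} --a--> {p, q, r, s, t, u}  [seen]
{p, q, r, s, t, u} --b--> {p, q, s, t, u}  [seen]
{p, q, r, s, t, u} --c--> {p, q, r, s, t, u}  [seen]
Reachable DFA states: {p}, ∅, {p, q, t, u}, {p, r, s, t, u}, {p, q, s, t, u}, {p, q, r, s, t, u}.

6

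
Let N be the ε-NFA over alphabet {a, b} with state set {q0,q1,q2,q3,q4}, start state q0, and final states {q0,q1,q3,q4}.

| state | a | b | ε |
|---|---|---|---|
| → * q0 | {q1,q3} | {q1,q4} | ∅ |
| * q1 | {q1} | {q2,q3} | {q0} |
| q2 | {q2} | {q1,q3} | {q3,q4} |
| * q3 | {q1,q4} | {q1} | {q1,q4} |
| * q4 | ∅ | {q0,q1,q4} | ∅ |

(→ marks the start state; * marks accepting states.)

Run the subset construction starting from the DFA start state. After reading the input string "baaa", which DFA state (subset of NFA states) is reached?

{q0,q1,q3,q4}

Start: {q0}.
δ(q0,b) = {q1,q4}.
Union: {q1,q4}.
ε-closure gives {q0,q1,q4}.
After b: {q0,q1,q4}.
δ(q0,a) = {q1,q3}; δ(q1,a) = {q1}; δ(q4,a) = ∅.
Union: {q1,q3}.
ε-closure gives {q0,q1,q3,q4}.
After a: {q0,q1,q3,q4}.
δ(q0,a) = {q1,q3}; δ(q1,a) = {q1}; δ(q3,a) = {q1,q4}; δ(q4,a) = ∅.
Union: {q1,q3,q4}.
ε-closure gives {q0,q1,q3,q4}.
After a: {q0,q1,q3,q4}.
δ(q0,a) = {q1,q3}; δ(q1,a) = {q1}; δ(q3,a) = {q1,q4}; δ(q4,a) = ∅.
Union: {q1,q3,q4}.
ε-closure gives {q0,q1,q3,q4}.
After a: {q0,q1,q3,q4}.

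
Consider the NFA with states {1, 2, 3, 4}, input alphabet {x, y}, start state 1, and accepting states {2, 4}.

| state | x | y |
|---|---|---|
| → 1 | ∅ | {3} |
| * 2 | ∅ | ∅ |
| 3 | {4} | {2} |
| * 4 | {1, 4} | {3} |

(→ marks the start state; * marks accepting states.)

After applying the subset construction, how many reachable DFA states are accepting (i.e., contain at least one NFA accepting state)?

3

Start state of the DFA: {1}.
{1} --x--> ∅  [new]
{1} --y--> {3}  [new]
∅ --x--> ∅  [seen]
∅ --y--> ∅  [seen]
{3} --x--> {4}  [new]
{3} --y--> {2}  [new]
{4} --x--> {1, 4}  [new]
{4} --y--> {3}  [seen]
{2} --x--> ∅  [seen]
{2} --y--> ∅  [seen]
{1, 4} --x--> {1, 4}  [seen]
{1, 4} --y--> {3}  [seen]
Reachable DFA states: {1}, ∅, {3}, {4}, {2}, {1, 4}.
Accepting DFA states (contain an NFA accepting state): {4}, {2}, {1, 4}.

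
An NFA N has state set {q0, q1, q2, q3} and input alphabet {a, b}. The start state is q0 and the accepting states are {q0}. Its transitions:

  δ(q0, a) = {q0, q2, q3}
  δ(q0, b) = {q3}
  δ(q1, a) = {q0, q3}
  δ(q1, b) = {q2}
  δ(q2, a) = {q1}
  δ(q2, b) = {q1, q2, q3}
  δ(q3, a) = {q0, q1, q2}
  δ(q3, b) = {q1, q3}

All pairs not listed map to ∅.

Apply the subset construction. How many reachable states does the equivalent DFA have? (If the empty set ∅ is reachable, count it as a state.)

7

Start state of the DFA: {q0}.
{q0} --a--> {q0, q2, q3}  [new]
{q0} --b--> {q3}  [new]
{q0, q2, q3} --a--> {q0, q1, q2, q3}  [new]
{q0, q2, q3} --b--> {q1, q2, q3}  [new]
{q3} --a--> {q0, q1, q2}  [new]
{q3} --b--> {q1, q3}  [new]
{q0, q1, q2, q3} --a--> {q0, q1, q2, q3}  [seen]
{q0, q1, q2, q3} --b--> {q1, q2, q3}  [seen]
{q1, q2, q3} --a--> {q0, q1, q2, q3}  [seen]
{q1, q2, q3} --b--> {q1, q2, q3}  [seen]
{q0, q1, q2} --a--> {q0, q1, q2, q3}  [seen]
{q0, q1, q2} --b--> {q1, q2, q3}  [seen]
{q1, q3} --a--> {q0, q1, q2, q3}  [seen]
{q1, q3} --b--> {q1, q2, q3}  [seen]
Reachable DFA states: {q0}, {q0, q2, q3}, {q3}, {q0, q1, q2, q3}, {q1, q2, q3}, {q0, q1, q2}, {q1, q3}.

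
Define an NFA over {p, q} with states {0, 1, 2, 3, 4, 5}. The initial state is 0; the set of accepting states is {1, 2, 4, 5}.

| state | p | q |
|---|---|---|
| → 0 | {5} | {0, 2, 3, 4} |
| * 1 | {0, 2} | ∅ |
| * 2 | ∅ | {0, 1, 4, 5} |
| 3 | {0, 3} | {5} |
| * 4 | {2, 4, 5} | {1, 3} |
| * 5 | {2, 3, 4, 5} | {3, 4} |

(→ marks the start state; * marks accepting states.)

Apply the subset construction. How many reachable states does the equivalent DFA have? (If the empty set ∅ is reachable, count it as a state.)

11

Start state of the DFA: {0}.
{0} --p--> {5}  [new]
{0} --q--> {0, 2, 3, 4}  [new]
{5} --p--> {2, 3, 4, 5}  [new]
{5} --q--> {3, 4}  [new]
{0, 2, 3, 4} --p--> {0, 2, 3, 4, 5}  [new]
{0, 2, 3, 4} --q--> {0, 1, 2, 3, 4, 5}  [new]
{2, 3, 4, 5} --p--> {0, 2, 3, 4, 5}  [seen]
{2, 3, 4, 5} --q--> {0, 1, 3, 4, 5}  [new]
{3, 4} --p--> {0, 2, 3, 4, 5}  [seen]
{3, 4} --q--> {1, 3, 5}  [new]
{0, 2, 3, 4, 5} --p--> {0, 2, 3, 4, 5}  [seen]
{0, 2, 3, 4, 5} --q--> {0, 1, 2, 3, 4, 5}  [seen]
{0, 1, 2, 3, 4, 5} --p--> {0, 2, 3, 4, 5}  [seen]
{0, 1, 2, 3, 4, 5} --q--> {0, 1, 2, 3, 4, 5}  [seen]
{0, 1, 3, 4, 5} --p--> {0, 2, 3, 4, 5}  [seen]
{0, 1, 3, 4, 5} --q--> {0, 1, 2, 3, 4, 5}  [seen]
{1, 3, 5} --p--> {0, 2, 3, 4, 5}  [seen]
{1, 3, 5} --q--> {3, 4, 5}  [new]
{3, 4, 5} --p--> {0, 2, 3, 4, 5}  [seen]
{3, 4, 5} --q--> {1, 3, 4, 5}  [new]
{1, 3, 4, 5} --p--> {0, 2, 3, 4, 5}  [seen]
{1, 3, 4, 5} --q--> {1, 3, 4, 5}  [seen]
Reachable DFA states: {0}, {5}, {0, 2, 3, 4}, {2, 3, 4, 5}, {3, 4}, {0, 2, 3, 4, 5}, {0, 1, 2, 3, 4, 5}, {0, 1, 3, 4, 5}, {1, 3, 5}, {3, 4, 5}, {1, 3, 4, 5}.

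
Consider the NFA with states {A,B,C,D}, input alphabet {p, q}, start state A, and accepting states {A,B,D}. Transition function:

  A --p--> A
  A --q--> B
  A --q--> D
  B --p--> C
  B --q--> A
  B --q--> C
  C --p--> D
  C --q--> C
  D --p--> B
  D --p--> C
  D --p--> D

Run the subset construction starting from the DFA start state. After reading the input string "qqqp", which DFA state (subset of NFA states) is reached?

Start: {A}.
δ(A,q) = {B,D}.
Union: {B,D}.
After q: {B,D}.
δ(B,q) = {A,C}; δ(D,q) = ∅.
Union: {A,C}.
After q: {A,C}.
δ(A,q) = {B,D}; δ(C,q) = {C}.
Union: {B,C,D}.
After q: {B,C,D}.
δ(B,p) = {C}; δ(C,p) = {D}; δ(D,p) = {B,C,D}.
Union: {B,C,D}.
After p: {B,C,D}.

{B,C,D}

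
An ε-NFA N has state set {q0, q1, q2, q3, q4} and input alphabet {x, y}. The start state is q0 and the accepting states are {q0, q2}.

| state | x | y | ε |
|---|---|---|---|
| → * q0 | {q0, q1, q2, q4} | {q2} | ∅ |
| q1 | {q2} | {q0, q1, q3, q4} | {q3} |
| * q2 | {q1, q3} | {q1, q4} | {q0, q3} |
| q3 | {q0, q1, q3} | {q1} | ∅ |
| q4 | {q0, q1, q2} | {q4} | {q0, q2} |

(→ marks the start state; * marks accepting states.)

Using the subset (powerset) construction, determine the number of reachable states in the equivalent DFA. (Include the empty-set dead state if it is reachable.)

3

Start state of the DFA: {q0} (ε-closure of the NFA start).
{q0} --x--> {q0, q1, q2, q3, q4}  [new]
{q0} --y--> {q0, q2, q3}  [new]
{q0, q1, q2, q3, q4} --x--> {q0, q1, q2, q3, q4}  [seen]
{q0, q1, q2, q3, q4} --y--> {q0, q1, q2, q3, q4}  [seen]
{q0, q2, q3} --x--> {q0, q1, q2, q3, q4}  [seen]
{q0, q2, q3} --y--> {q0, q1, q2, q3, q4}  [seen]
Reachable DFA states: {q0}, {q0, q1, q2, q3, q4}, {q0, q2, q3}.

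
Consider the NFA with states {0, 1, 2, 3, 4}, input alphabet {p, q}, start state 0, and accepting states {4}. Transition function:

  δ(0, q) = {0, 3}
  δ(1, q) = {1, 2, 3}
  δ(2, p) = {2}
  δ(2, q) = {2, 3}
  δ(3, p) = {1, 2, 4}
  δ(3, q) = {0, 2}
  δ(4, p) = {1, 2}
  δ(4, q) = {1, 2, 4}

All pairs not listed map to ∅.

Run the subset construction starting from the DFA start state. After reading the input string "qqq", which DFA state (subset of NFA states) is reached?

Start: {0}.
δ(0,q) = {0, 3}.
Union: {0, 3}.
After q: {0, 3}.
δ(0,q) = {0, 3}; δ(3,q) = {0, 2}.
Union: {0, 2, 3}.
After q: {0, 2, 3}.
δ(0,q) = {0, 3}; δ(2,q) = {2, 3}; δ(3,q) = {0, 2}.
Union: {0, 2, 3}.
After q: {0, 2, 3}.

{0, 2, 3}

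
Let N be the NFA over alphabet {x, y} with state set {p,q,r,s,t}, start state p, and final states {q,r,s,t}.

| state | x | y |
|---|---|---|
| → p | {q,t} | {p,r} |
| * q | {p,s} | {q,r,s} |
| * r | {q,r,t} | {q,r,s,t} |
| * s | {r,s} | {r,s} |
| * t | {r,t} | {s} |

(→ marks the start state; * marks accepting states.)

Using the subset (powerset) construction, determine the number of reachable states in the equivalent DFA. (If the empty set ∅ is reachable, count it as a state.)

8

Start state of the DFA: {p}.
{p} --x--> {q,t}  [new]
{p} --y--> {p,r}  [new]
{q,t} --x--> {p,r,s,t}  [new]
{q,t} --y--> {q,r,s}  [new]
{p,r} --x--> {q,r,t}  [new]
{p,r} --y--> {p,q,r,s,t}  [new]
{p,r,s,t} --x--> {q,r,s,t}  [new]
{p,r,s,t} --y--> {p,q,r,s,t}  [seen]
{q,r,s} --x--> {p,q,r,s,t}  [seen]
{q,r,s} --y--> {q,r,s,t}  [seen]
{q,r,t} --x--> {p,q,r,s,t}  [seen]
{q,r,t} --y--> {q,r,s,t}  [seen]
{p,q,r,s,t} --x--> {p,q,r,s,t}  [seen]
{p,q,r,s,t} --y--> {p,q,r,s,t}  [seen]
{q,r,s,t} --x--> {p,q,r,s,t}  [seen]
{q,r,s,t} --y--> {q,r,s,t}  [seen]
Reachable DFA states: {p}, {q,t}, {p,r}, {p,r,s,t}, {q,r,s}, {q,r,t}, {p,q,r,s,t}, {q,r,s,t}.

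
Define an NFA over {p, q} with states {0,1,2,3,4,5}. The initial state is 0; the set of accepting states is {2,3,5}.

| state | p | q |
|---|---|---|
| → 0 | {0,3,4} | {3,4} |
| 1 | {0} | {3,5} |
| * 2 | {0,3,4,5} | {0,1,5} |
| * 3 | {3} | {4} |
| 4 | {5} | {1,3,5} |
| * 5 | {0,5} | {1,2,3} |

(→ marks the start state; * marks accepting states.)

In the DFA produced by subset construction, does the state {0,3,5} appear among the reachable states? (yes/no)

yes

Start state of the DFA: {0}.
{0} --p--> {0,3,4}  [new]
{0} --q--> {3,4}  [new]
{0,3,4} --p--> {0,3,4,5}  [new]
{0,3,4} --q--> {1,3,4,5}  [new]
{3,4} --p--> {3,5}  [new]
{3,4} --q--> {1,3,4,5}  [seen]
{0,3,4,5} --p--> {0,3,4,5}  [seen]
{0,3,4,5} --q--> {1,2,3,4,5}  [new]
{1,3,4,5} --p--> {0,3,5}  [new]
{1,3,4,5} --q--> {1,2,3,4,5}  [seen]
{3,5} --p--> {0,3,5}  [seen]
{3,5} --q--> {1,2,3,4}  [new]
{1,2,3,4,5} --p--> {0,3,4,5}  [seen]
{1,2,3,4,5} --q--> {0,1,2,3,4,5}  [new]
{0,3,5} --p--> {0,3,4,5}  [seen]
{0,3,5} --q--> {1,2,3,4}  [seen]
{1,2,3,4} --p--> {0,3,4,5}  [seen]
{1,2,3,4} --q--> {0,1,3,4,5}  [new]
{0,1,2,3,4,5} --p--> {0,3,4,5}  [seen]
{0,1,2,3,4,5} --q--> {0,1,2,3,4,5}  [seen]
{0,1,3,4,5} --p--> {0,3,4,5}  [seen]
{0,1,3,4,5} --q--> {1,2,3,4,5}  [seen]
Reachable DFA states: {0}, {0,3,4}, {3,4}, {0,3,4,5}, {1,3,4,5}, {3,5}, {1,2,3,4,5}, {0,3,5}, {1,2,3,4}, {0,1,2,3,4,5}, {0,1,3,4,5}.
{0,3,5} is among them.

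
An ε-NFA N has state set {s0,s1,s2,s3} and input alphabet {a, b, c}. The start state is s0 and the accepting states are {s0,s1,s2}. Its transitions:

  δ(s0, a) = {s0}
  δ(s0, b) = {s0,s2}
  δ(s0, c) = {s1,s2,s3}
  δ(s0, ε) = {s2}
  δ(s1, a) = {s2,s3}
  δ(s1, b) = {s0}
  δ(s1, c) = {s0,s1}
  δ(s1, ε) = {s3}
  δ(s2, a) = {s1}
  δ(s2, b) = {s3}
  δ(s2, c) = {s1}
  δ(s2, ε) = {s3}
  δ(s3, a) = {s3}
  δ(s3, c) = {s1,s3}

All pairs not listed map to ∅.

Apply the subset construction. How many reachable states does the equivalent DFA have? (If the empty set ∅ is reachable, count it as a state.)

3

Start state of the DFA: {s0,s2,s3} (ε-closure of the NFA start).
{s0,s2,s3} --a--> {s0,s1,s2,s3}  [new]
{s0,s2,s3} --b--> {s0,s2,s3}  [seen]
{s0,s2,s3} --c--> {s1,s2,s3}  [new]
{s0,s1,s2,s3} --a--> {s0,s1,s2,s3}  [seen]
{s0,s1,s2,s3} --b--> {s0,s2,s3}  [seen]
{s0,s1,s2,s3} --c--> {s0,s1,s2,s3}  [seen]
{s1,s2,s3} --a--> {s1,s2,s3}  [seen]
{s1,s2,s3} --b--> {s0,s2,s3}  [seen]
{s1,s2,s3} --c--> {s0,s1,s2,s3}  [seen]
Reachable DFA states: {s0,s2,s3}, {s0,s1,s2,s3}, {s1,s2,s3}.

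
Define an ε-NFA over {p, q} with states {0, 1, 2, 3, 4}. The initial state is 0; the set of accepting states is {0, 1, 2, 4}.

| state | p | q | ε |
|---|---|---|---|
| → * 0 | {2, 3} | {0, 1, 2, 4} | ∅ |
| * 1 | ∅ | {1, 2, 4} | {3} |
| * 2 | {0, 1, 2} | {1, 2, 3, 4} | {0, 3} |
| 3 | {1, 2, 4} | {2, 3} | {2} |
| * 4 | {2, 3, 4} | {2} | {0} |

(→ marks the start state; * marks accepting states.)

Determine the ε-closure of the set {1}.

Begin with {1}.
1 →ε {3}; add 3.
3 →ε {2}; add 2.
2 →ε {0, 3}; add 0.
ε-closure = {0, 1, 2, 3}.

{0, 1, 2, 3}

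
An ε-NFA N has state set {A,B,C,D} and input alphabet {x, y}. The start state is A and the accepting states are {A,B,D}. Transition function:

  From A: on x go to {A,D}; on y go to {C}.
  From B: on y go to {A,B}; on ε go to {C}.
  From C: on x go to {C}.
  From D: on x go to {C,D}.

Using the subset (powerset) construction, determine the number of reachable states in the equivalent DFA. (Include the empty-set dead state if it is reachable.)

Start state of the DFA: {A} (ε-closure of the NFA start).
{A} --x--> {A,D}  [new]
{A} --y--> {C}  [new]
{A,D} --x--> {A,C,D}  [new]
{A,D} --y--> {C}  [seen]
{C} --x--> {C}  [seen]
{C} --y--> ∅  [new]
{A,C,D} --x--> {A,C,D}  [seen]
{A,C,D} --y--> {C}  [seen]
∅ --x--> ∅  [seen]
∅ --y--> ∅  [seen]
Reachable DFA states: {A}, {A,D}, {C}, {A,C,D}, ∅.

5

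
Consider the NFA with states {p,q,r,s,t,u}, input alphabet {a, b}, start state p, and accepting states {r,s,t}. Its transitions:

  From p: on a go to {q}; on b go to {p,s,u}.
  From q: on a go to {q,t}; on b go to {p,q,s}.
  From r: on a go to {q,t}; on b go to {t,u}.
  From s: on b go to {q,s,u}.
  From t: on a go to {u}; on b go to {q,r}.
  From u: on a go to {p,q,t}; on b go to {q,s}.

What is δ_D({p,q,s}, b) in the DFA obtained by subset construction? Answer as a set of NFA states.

{p,q,s,u}

δ(p,b) = {p,s,u}; δ(q,b) = {p,q,s}; δ(s,b) = {q,s,u}.
Union: {p,q,s,u}.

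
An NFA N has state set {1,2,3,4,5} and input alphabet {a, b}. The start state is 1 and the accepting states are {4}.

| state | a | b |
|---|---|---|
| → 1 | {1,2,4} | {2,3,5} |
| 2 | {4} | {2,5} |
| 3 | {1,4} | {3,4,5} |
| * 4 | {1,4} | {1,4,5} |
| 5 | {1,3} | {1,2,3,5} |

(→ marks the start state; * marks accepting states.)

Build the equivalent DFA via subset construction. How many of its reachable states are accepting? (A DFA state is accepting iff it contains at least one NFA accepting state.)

Start state of the DFA: {1}.
{1} --a--> {1,2,4}  [new]
{1} --b--> {2,3,5}  [new]
{1,2,4} --a--> {1,2,4}  [seen]
{1,2,4} --b--> {1,2,3,4,5}  [new]
{2,3,5} --a--> {1,3,4}  [new]
{2,3,5} --b--> {1,2,3,4,5}  [seen]
{1,2,3,4,5} --a--> {1,2,3,4}  [new]
{1,2,3,4,5} --b--> {1,2,3,4,5}  [seen]
{1,3,4} --a--> {1,2,4}  [seen]
{1,3,4} --b--> {1,2,3,4,5}  [seen]
{1,2,3,4} --a--> {1,2,4}  [seen]
{1,2,3,4} --b--> {1,2,3,4,5}  [seen]
Reachable DFA states: {1}, {1,2,4}, {2,3,5}, {1,2,3,4,5}, {1,3,4}, {1,2,3,4}.
Accepting DFA states (contain an NFA accepting state): {1,2,4}, {1,2,3,4,5}, {1,3,4}, {1,2,3,4}.

4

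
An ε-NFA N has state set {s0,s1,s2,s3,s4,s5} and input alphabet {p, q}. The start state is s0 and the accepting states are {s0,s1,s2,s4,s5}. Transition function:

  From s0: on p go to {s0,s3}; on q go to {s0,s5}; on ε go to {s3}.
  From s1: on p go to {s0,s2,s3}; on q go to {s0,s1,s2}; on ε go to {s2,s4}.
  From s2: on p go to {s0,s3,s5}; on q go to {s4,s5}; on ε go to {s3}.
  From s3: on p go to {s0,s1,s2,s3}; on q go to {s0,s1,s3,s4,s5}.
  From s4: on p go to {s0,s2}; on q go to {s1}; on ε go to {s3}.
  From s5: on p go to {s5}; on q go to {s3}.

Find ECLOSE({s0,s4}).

{s0,s3,s4}

Begin with {s0,s4}.
s0 →ε {s3}; add s3.
ε-closure = {s0,s3,s4}.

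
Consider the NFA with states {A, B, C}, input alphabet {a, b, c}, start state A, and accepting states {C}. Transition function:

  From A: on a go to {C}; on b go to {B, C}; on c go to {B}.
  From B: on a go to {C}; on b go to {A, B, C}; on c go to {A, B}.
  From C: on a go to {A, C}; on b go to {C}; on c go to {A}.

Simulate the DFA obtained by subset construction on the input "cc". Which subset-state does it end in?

{A, B}

Start: {A}.
δ(A,c) = {B}.
Union: {B}.
After c: {B}.
δ(B,c) = {A, B}.
Union: {A, B}.
After c: {A, B}.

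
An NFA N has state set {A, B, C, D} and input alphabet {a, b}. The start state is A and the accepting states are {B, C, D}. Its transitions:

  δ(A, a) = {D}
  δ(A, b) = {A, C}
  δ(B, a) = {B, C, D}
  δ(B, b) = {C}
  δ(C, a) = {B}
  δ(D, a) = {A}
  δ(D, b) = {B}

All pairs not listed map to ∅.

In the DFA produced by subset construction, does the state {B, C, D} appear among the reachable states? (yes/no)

Start state of the DFA: {A}.
{A} --a--> {D}  [new]
{A} --b--> {A, C}  [new]
{D} --a--> {A}  [seen]
{D} --b--> {B}  [new]
{A, C} --a--> {B, D}  [new]
{A, C} --b--> {A, C}  [seen]
{B} --a--> {B, C, D}  [new]
{B} --b--> {C}  [new]
{B, D} --a--> {A, B, C, D}  [new]
{B, D} --b--> {B, C}  [new]
{B, C, D} --a--> {A, B, C, D}  [seen]
{B, C, D} --b--> {B, C}  [seen]
{C} --a--> {B}  [seen]
{C} --b--> ∅  [new]
{A, B, C, D} --a--> {A, B, C, D}  [seen]
{A, B, C, D} --b--> {A, B, C}  [new]
{B, C} --a--> {B, C, D}  [seen]
{B, C} --b--> {C}  [seen]
∅ --a--> ∅  [seen]
∅ --b--> ∅  [seen]
{A, B, C} --a--> {B, C, D}  [seen]
{A, B, C} --b--> {A, C}  [seen]
Reachable DFA states: {A}, {D}, {A, C}, {B}, {B, D}, {B, C, D}, {C}, {A, B, C, D}, {B, C}, ∅, {A, B, C}.
{B, C, D} is among them.

yes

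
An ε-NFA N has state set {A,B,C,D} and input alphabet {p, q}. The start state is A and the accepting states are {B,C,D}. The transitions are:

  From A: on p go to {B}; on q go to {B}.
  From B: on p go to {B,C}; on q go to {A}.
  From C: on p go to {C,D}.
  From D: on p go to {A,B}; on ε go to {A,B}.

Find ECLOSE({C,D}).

Begin with {C,D}.
D →ε {A,B}; add A, B.
ε-closure = {A,B,C,D}.

{A,B,C,D}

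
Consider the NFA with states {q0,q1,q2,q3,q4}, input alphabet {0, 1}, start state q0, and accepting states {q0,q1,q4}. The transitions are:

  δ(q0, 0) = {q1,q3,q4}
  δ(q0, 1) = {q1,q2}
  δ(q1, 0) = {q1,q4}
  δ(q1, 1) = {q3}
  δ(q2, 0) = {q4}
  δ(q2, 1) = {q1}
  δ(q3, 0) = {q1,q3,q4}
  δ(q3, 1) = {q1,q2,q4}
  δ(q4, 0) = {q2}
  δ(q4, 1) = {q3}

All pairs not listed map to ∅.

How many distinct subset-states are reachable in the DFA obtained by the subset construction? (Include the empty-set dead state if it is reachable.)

8

Start state of the DFA: {q0}.
{q0} --0--> {q1,q3,q4}  [new]
{q0} --1--> {q1,q2}  [new]
{q1,q3,q4} --0--> {q1,q2,q3,q4}  [new]
{q1,q3,q4} --1--> {q1,q2,q3,q4}  [seen]
{q1,q2} --0--> {q1,q4}  [new]
{q1,q2} --1--> {q1,q3}  [new]
{q1,q2,q3,q4} --0--> {q1,q2,q3,q4}  [seen]
{q1,q2,q3,q4} --1--> {q1,q2,q3,q4}  [seen]
{q1,q4} --0--> {q1,q2,q4}  [new]
{q1,q4} --1--> {q3}  [new]
{q1,q3} --0--> {q1,q3,q4}  [seen]
{q1,q3} --1--> {q1,q2,q3,q4}  [seen]
{q1,q2,q4} --0--> {q1,q2,q4}  [seen]
{q1,q2,q4} --1--> {q1,q3}  [seen]
{q3} --0--> {q1,q3,q4}  [seen]
{q3} --1--> {q1,q2,q4}  [seen]
Reachable DFA states: {q0}, {q1,q3,q4}, {q1,q2}, {q1,q2,q3,q4}, {q1,q4}, {q1,q3}, {q1,q2,q4}, {q3}.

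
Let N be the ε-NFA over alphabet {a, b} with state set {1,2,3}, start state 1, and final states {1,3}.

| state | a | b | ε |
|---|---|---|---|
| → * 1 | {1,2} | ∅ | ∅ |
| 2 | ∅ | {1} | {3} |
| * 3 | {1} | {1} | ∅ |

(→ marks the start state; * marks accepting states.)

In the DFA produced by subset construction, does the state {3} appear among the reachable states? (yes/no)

Start state of the DFA: {1} (ε-closure of the NFA start).
{1} --a--> {1,2,3}  [new]
{1} --b--> ∅  [new]
{1,2,3} --a--> {1,2,3}  [seen]
{1,2,3} --b--> {1}  [seen]
∅ --a--> ∅  [seen]
∅ --b--> ∅  [seen]
Reachable DFA states: {1}, {1,2,3}, ∅.
{3} is not among them.

no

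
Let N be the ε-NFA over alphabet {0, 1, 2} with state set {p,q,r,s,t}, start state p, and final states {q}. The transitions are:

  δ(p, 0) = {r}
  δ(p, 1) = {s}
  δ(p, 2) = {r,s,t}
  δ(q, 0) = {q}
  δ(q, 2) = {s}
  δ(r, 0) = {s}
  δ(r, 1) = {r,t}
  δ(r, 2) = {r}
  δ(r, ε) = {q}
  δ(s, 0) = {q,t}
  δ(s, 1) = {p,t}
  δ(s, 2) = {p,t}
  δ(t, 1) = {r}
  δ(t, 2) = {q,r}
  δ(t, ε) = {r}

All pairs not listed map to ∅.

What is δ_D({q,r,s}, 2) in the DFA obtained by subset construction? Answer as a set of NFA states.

{p,q,r,s,t}

δ(q,2) = {s}; δ(r,2) = {r}; δ(s,2) = {p,t}.
Union: {p,r,s,t}.
ε-closure gives {p,q,r,s,t}.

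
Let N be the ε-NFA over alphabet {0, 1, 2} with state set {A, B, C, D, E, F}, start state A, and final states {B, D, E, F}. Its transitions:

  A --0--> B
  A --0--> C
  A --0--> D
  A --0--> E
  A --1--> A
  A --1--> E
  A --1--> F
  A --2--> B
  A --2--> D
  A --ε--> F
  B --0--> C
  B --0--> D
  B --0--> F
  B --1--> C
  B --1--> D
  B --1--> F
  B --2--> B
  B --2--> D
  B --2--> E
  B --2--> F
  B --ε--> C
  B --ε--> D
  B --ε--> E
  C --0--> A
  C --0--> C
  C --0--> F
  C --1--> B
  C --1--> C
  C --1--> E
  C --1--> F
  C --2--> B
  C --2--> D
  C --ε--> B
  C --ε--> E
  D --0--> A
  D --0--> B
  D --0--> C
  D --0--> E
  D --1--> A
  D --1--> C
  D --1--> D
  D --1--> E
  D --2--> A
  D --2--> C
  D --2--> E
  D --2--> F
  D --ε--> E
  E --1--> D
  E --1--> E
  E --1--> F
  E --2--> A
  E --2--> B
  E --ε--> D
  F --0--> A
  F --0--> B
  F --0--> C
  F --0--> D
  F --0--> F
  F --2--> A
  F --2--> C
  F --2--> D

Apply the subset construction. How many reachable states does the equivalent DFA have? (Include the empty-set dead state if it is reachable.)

Start state of the DFA: {A, F} (ε-closure of the NFA start).
{A, F} --0--> {A, B, C, D, E, F}  [new]
{A, F} --1--> {A, D, E, F}  [new]
{A, F} --2--> {A, B, C, D, E, F}  [seen]
{A, B, C, D, E, F} --0--> {A, B, C, D, E, F}  [seen]
{A, B, C, D, E, F} --1--> {A, B, C, D, E, F}  [seen]
{A, B, C, D, E, F} --2--> {A, B, C, D, E, F}  [seen]
{A, D, E, F} --0--> {A, B, C, D, E, F}  [seen]
{A, D, E, F} --1--> {A, B, C, D, E, F}  [seen]
{A, D, E, F} --2--> {A, B, C, D, E, F}  [seen]
Reachable DFA states: {A, F}, {A, B, C, D, E, F}, {A, D, E, F}.

3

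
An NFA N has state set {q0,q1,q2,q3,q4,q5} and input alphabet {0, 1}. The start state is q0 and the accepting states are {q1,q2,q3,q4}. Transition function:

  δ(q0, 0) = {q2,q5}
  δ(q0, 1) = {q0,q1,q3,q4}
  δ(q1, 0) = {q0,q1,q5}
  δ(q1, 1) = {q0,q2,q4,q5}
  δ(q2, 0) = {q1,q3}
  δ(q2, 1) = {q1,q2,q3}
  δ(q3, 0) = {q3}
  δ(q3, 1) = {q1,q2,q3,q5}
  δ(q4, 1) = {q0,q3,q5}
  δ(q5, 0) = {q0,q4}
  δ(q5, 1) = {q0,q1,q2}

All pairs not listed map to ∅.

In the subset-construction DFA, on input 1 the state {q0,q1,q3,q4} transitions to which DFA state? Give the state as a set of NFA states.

{q0,q1,q2,q3,q4,q5}

δ(q0,1) = {q0,q1,q3,q4}; δ(q1,1) = {q0,q2,q4,q5}; δ(q3,1) = {q1,q2,q3,q5}; δ(q4,1) = {q0,q3,q5}.
Union: {q0,q1,q2,q3,q4,q5}.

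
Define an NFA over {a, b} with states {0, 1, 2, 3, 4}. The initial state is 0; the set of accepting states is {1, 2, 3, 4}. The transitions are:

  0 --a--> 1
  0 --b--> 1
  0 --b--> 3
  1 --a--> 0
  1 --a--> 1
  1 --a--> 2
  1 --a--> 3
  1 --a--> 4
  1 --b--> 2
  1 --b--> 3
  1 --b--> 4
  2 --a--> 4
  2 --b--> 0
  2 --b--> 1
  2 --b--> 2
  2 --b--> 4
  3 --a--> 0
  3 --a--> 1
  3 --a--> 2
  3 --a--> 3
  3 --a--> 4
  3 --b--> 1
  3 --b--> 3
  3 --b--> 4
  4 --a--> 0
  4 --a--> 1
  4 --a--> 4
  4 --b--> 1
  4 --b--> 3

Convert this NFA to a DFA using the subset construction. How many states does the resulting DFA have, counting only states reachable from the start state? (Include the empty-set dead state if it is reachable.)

6

Start state of the DFA: {0}.
{0} --a--> {1}  [new]
{0} --b--> {1, 3}  [new]
{1} --a--> {0, 1, 2, 3, 4}  [new]
{1} --b--> {2, 3, 4}  [new]
{1, 3} --a--> {0, 1, 2, 3, 4}  [seen]
{1, 3} --b--> {1, 2, 3, 4}  [new]
{0, 1, 2, 3, 4} --a--> {0, 1, 2, 3, 4}  [seen]
{0, 1, 2, 3, 4} --b--> {0, 1, 2, 3, 4}  [seen]
{2, 3, 4} --a--> {0, 1, 2, 3, 4}  [seen]
{2, 3, 4} --b--> {0, 1, 2, 3, 4}  [seen]
{1, 2, 3, 4} --a--> {0, 1, 2, 3, 4}  [seen]
{1, 2, 3, 4} --b--> {0, 1, 2, 3, 4}  [seen]
Reachable DFA states: {0}, {1}, {1, 3}, {0, 1, 2, 3, 4}, {2, 3, 4}, {1, 2, 3, 4}.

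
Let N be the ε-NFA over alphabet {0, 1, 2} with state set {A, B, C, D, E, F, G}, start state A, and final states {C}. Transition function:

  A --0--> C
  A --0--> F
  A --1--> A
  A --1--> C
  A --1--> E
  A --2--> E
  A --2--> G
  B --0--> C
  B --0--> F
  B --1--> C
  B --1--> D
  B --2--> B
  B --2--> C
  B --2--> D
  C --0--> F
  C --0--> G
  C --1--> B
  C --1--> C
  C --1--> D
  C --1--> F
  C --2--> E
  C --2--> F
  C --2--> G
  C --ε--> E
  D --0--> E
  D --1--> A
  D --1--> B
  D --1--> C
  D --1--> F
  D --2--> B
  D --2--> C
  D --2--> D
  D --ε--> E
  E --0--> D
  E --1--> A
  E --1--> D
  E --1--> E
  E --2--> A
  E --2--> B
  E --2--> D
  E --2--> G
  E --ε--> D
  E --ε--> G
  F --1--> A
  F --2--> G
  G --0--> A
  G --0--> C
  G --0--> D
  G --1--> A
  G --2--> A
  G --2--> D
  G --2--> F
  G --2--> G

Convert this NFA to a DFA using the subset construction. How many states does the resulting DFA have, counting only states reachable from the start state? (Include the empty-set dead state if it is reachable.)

6

Start state of the DFA: {A} (ε-closure of the NFA start).
{A} --0--> {C, D, E, F, G}  [new]
{A} --1--> {A, C, D, E, G}  [new]
{A} --2--> {D, E, G}  [new]
{C, D, E, F, G} --0--> {A, C, D, E, F, G}  [new]
{C, D, E, F, G} --1--> {A, B, C, D, E, F, G}  [new]
{C, D, E, F, G} --2--> {A, B, C, D, E, F, G}  [seen]
{A, C, D, E, G} --0--> {A, C, D, E, F, G}  [seen]
{A, C, D, E, G} --1--> {A, B, C, D, E, F, G}  [seen]
{A, C, D, E, G} --2--> {A, B, C, D, E, F, G}  [seen]
{D, E, G} --0--> {A, C, D, E, G}  [seen]
{D, E, G} --1--> {A, B, C, D, E, F, G}  [seen]
{D, E, G} --2--> {A, B, C, D, E, F, G}  [seen]
{A, C, D, E, F, G} --0--> {A, C, D, E, F, G}  [seen]
{A, C, D, E, F, G} --1--> {A, B, C, D, E, F, G}  [seen]
{A, C, D, E, F, G} --2--> {A, B, C, D, E, F, G}  [seen]
{A, B, C, D, E, F, G} --0--> {A, C, D, E, F, G}  [seen]
{A, B, C, D, E, F, G} --1--> {A, B, C, D, E, F, G}  [seen]
{A, B, C, D, E, F, G} --2--> {A, B, C, D, E, F, G}  [seen]
Reachable DFA states: {A}, {C, D, E, F, G}, {A, C, D, E, G}, {D, E, G}, {A, C, D, E, F, G}, {A, B, C, D, E, F, G}.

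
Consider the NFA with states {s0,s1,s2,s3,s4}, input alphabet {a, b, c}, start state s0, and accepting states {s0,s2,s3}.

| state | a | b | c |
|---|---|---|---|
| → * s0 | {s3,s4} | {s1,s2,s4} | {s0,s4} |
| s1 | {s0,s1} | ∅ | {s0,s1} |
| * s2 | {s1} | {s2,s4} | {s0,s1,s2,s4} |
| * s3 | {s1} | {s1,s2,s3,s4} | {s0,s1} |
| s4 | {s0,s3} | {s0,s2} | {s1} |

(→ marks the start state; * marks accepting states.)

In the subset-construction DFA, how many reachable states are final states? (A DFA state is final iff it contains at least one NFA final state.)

Start state of the DFA: {s0}.
{s0} --a--> {s3,s4}  [new]
{s0} --b--> {s1,s2,s4}  [new]
{s0} --c--> {s0,s4}  [new]
{s3,s4} --a--> {s0,s1,s3}  [new]
{s3,s4} --b--> {s0,s1,s2,s3,s4}  [new]
{s3,s4} --c--> {s0,s1}  [new]
{s1,s2,s4} --a--> {s0,s1,s3}  [seen]
{s1,s2,s4} --b--> {s0,s2,s4}  [new]
{s1,s2,s4} --c--> {s0,s1,s2,s4}  [new]
{s0,s4} --a--> {s0,s3,s4}  [new]
{s0,s4} --b--> {s0,s1,s2,s4}  [seen]
{s0,s4} --c--> {s0,s1,s4}  [new]
{s0,s1,s3} --a--> {s0,s1,s3,s4}  [new]
{s0,s1,s3} --b--> {s1,s2,s3,s4}  [new]
{s0,s1,s3} --c--> {s0,s1,s4}  [seen]
{s0,s1,s2,s3,s4} --a--> {s0,s1,s3,s4}  [seen]
{s0,s1,s2,s3,s4} --b--> {s0,s1,s2,s3,s4}  [seen]
{s0,s1,s2,s3,s4} --c--> {s0,s1,s2,s4}  [seen]
{s0,s1} --a--> {s0,s1,s3,s4}  [seen]
{s0,s1} --b--> {s1,s2,s4}  [seen]
{s0,s1} --c--> {s0,s1,s4}  [seen]
{s0,s2,s4} --a--> {s0,s1,s3,s4}  [seen]
{s0,s2,s4} --b--> {s0,s1,s2,s4}  [seen]
{s0,s2,s4} --c--> {s0,s1,s2,s4}  [seen]
{s0,s1,s2,s4} --a--> {s0,s1,s3,s4}  [seen]
{s0,s1,s2,s4} --b--> {s0,s1,s2,s4}  [seen]
{s0,s1,s2,s4} --c--> {s0,s1,s2,s4}  [seen]
{s0,s3,s4} --a--> {s0,s1,s3,s4}  [seen]
{s0,s3,s4} --b--> {s0,s1,s2,s3,s4}  [seen]
{s0,s3,s4} --c--> {s0,s1,s4}  [seen]
{s0,s1,s4} --a--> {s0,s1,s3,s4}  [seen]
{s0,s1,s4} --b--> {s0,s1,s2,s4}  [seen]
{s0,s1,s4} --c--> {s0,s1,s4}  [seen]
{s0,s1,s3,s4} --a--> {s0,s1,s3,s4}  [seen]
{s0,s1,s3,s4} --b--> {s0,s1,s2,s3,s4}  [seen]
{s0,s1,s3,s4} --c--> {s0,s1,s4}  [seen]
{s1,s2,s3,s4} --a--> {s0,s1,s3}  [seen]
{s1,s2,s3,s4} --b--> {s0,s1,s2,s3,s4}  [seen]
{s1,s2,s3,s4} --c--> {s0,s1,s2,s4}  [seen]
Reachable DFA states: {s0}, {s3,s4}, {s1,s2,s4}, {s0,s4}, {s0,s1,s3}, {s0,s1,s2,s3,s4}, {s0,s1}, {s0,s2,s4}, {s0,s1,s2,s4}, {s0,s3,s4}, {s0,s1,s4}, {s0,s1,s3,s4}, {s1,s2,s3,s4}.
Accepting DFA states (contain an NFA accepting state): {s0}, {s3,s4}, {s1,s2,s4}, {s0,s4}, {s0,s1,s3}, {s0,s1,s2,s3,s4}, {s0,s1}, {s0,s2,s4}, {s0,s1,s2,s4}, {s0,s3,s4}, {s0,s1,s4}, {s0,s1,s3,s4}, {s1,s2,s3,s4}.

13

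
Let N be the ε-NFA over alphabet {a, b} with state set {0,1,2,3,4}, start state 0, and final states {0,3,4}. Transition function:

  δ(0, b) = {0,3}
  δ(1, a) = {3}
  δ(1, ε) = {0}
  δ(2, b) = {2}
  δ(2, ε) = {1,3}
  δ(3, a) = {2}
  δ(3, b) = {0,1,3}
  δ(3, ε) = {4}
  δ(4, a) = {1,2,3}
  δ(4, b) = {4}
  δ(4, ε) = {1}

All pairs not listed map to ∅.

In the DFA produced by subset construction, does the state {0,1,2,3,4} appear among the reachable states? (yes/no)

Start state of the DFA: {0} (ε-closure of the NFA start).
{0} --a--> ∅  [new]
{0} --b--> {0,1,3,4}  [new]
∅ --a--> ∅  [seen]
∅ --b--> ∅  [seen]
{0,1,3,4} --a--> {0,1,2,3,4}  [new]
{0,1,3,4} --b--> {0,1,3,4}  [seen]
{0,1,2,3,4} --a--> {0,1,2,3,4}  [seen]
{0,1,2,3,4} --b--> {0,1,2,3,4}  [seen]
Reachable DFA states: {0}, ∅, {0,1,3,4}, {0,1,2,3,4}.
{0,1,2,3,4} is among them.

yes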